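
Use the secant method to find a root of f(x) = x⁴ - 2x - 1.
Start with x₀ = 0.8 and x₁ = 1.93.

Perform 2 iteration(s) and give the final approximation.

f(x) = x⁴ - 2x - 1
x₀ = 0.8, x₁ = 1.93

Secant formula: x_{n+1} = x_n - f(x_n)(x_n - x_{n-1})/(f(x_n) - f(x_{n-1}))

Iteration 1:
  f(0.800000) = -2.190400
  f(1.930000) = 9.014880
  x_2 = 1.930000 - 9.014880×(1.930000 - 0.800000)/(9.014880 - (-2.190400))
       = 1.020892
Iteration 2:
  f(1.930000) = 9.014880
  f(1.020892) = -1.955561
  x_3 = 1.020892 - (-1.955561)×(1.020892 - 1.930000)/(-1.955561 - 9.014880)
       = 1.182947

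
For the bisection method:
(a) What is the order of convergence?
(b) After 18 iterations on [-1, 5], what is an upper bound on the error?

(a) Bisection has linear (order 1) convergence; the error is halved each step.

(b) Error bound = (b-a)/2^n = (5 - (-1))/2^{18}
    = 6/2^{18}

(a) 1 (linear); (b) error ≤ 2.29e-05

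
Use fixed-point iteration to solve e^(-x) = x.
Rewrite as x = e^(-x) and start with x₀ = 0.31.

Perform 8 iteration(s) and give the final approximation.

Equation: e^(-x) = x
Fixed-point form: x = e^(-x)
x₀ = 0.31

x_1 = g(0.310000) = 0.733447
x_2 = g(0.733447) = 0.480251
x_3 = g(0.480251) = 0.618628
x_4 = g(0.618628) = 0.538683
x_5 = g(0.538683) = 0.583516
x_6 = g(0.583516) = 0.557933
x_7 = g(0.557933) = 0.572391
x_8 = g(0.572391) = 0.564175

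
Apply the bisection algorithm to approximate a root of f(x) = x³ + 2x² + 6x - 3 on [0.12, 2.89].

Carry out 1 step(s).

f(x) = x³ + 2x² + 6x - 3
Initial interval: [0.12, 2.89]

Iteration 1:
  c_1 = (0.120000 + 2.890000)/2 = 1.505000
  f(c_1) = f(1.505000) = 13.968913
  f(a) × f(c) < 0, new interval: [0.120000, 1.505000]

After 1 iteration(s), the approximation is c_1 = 1.505000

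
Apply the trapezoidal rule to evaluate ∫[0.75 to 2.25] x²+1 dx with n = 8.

f(x) = x²+1
a = 0.75, b = 2.25, n = 8
h = (b - a)/n = 0.187500

Trapezoidal rule: (h/2)[f(x₀) + 2f(x₁) + 2f(x₂) + ... + f(xₙ)]

x_0 = 0.7500, f(x_0) = 1.562500, coefficient = 1
x_1 = 0.9375, f(x_1) = 1.878906, coefficient = 2
x_2 = 1.1250, f(x_2) = 2.265625, coefficient = 2
x_3 = 1.3125, f(x_3) = 2.722656, coefficient = 2
x_4 = 1.5000, f(x_4) = 3.250000, coefficient = 2
x_5 = 1.6875, f(x_5) = 3.847656, coefficient = 2
x_6 = 1.8750, f(x_6) = 4.515625, coefficient = 2
x_7 = 2.0625, f(x_7) = 5.253906, coefficient = 2
x_8 = 2.2500, f(x_8) = 6.062500, coefficient = 1

I ≈ (0.187500/2) × 55.093750 = 5.165039
Exact value: 5.156250
Error: 0.008789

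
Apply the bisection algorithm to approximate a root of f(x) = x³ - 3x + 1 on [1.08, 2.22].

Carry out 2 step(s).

f(x) = x³ - 3x + 1
Initial interval: [1.08, 2.22]

Iteration 1:
  c_1 = (1.080000 + 2.220000)/2 = 1.650000
  f(c_1) = f(1.650000) = 0.542125
  f(a) × f(c) < 0, new interval: [1.080000, 1.650000]
Iteration 2:
  c_2 = (1.080000 + 1.650000)/2 = 1.365000
  f(c_2) = f(1.365000) = -0.551698
  f(a) × f(c) ≥ 0, new interval: [1.365000, 1.650000]

After 2 iteration(s), the approximation is c_2 = 1.365000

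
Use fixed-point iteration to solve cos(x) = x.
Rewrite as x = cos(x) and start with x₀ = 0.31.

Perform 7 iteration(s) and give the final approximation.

Equation: cos(x) = x
Fixed-point form: x = cos(x)
x₀ = 0.31

x_1 = g(0.310000) = 0.952334
x_2 = g(0.952334) = 0.579783
x_3 = g(0.579783) = 0.836581
x_4 = g(0.836581) = 0.670005
x_5 = g(0.670005) = 0.783819
x_6 = g(0.783819) = 0.708223
x_7 = g(0.708223) = 0.759519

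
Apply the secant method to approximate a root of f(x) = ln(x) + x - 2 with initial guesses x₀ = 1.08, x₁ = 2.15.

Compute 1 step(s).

f(x) = ln(x) + x - 2
x₀ = 1.08, x₁ = 2.15

Secant formula: x_{n+1} = x_n - f(x_n)(x_n - x_{n-1})/(f(x_n) - f(x_{n-1}))

Iteration 1:
  f(1.080000) = -0.843039
  f(2.150000) = 0.915468
  x_2 = 2.150000 - 0.915468×(2.150000 - 1.080000)/(0.915468 - (-0.843039))
       = 1.592965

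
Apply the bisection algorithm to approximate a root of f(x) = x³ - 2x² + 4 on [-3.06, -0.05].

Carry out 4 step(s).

f(x) = x³ - 2x² + 4
Initial interval: [-3.06, -0.05]

Iteration 1:
  c_1 = (-3.060000 + (-0.050000))/2 = -1.555000
  f(c_1) = f(-1.555000) = -4.596079
  f(a) × f(c) ≥ 0, new interval: [-1.555000, -0.050000]
Iteration 2:
  c_2 = (-1.555000 + (-0.050000))/2 = -0.802500
  f(c_2) = f(-0.802500) = 2.195172
  f(a) × f(c) < 0, new interval: [-1.555000, -0.802500]
Iteration 3:
  c_3 = (-1.555000 + (-0.802500))/2 = -1.178750
  f(c_3) = f(-1.178750) = -0.416719
  f(a) × f(c) ≥ 0, new interval: [-1.178750, -0.802500]
Iteration 4:
  c_4 = (-1.178750 + (-0.802500))/2 = -0.990625
  f(c_4) = f(-0.990625) = 1.065186
  f(a) × f(c) < 0, new interval: [-1.178750, -0.990625]

After 4 iteration(s), the approximation is c_4 = -0.990625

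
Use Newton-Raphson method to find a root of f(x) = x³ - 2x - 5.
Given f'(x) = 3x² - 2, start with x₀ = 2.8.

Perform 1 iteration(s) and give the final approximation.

f(x) = x³ - 2x - 5
f'(x) = 3x² - 2
x₀ = 2.8

Newton-Raphson formula: x_{n+1} = x_n - f(x_n)/f'(x_n)

Iteration 1:
  f(2.800000) = 11.352000
  f'(2.800000) = 21.520000
  x_1 = 2.800000 - 11.352000/21.520000 = 2.272491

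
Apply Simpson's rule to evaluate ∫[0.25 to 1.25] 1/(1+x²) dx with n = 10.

f(x) = 1/(1+x²)
a = 0.25, b = 1.25, n = 10
h = (b - a)/n = 0.100000

Simpson's rule: (h/3)[f(x₀) + 4f(x₁) + 2f(x₂) + ... + f(xₙ)]

x_0 = 0.2500, f(x_0) = 0.941176, coefficient = 1
x_1 = 0.3500, f(x_1) = 0.890869, coefficient = 4
x_2 = 0.4500, f(x_2) = 0.831601, coefficient = 2
x_3 = 0.5500, f(x_3) = 0.767754, coefficient = 4
x_4 = 0.6500, f(x_4) = 0.702988, coefficient = 2
x_5 = 0.7500, f(x_5) = 0.640000, coefficient = 4
x_6 = 0.8500, f(x_6) = 0.580552, coefficient = 2
x_7 = 0.9500, f(x_7) = 0.525624, coefficient = 4
x_8 = 1.0500, f(x_8) = 0.475624, coefficient = 2
x_9 = 1.1500, f(x_9) = 0.430571, coefficient = 4
x_10 = 1.2500, f(x_10) = 0.390244, coefficient = 1

I ≈ (0.100000/3) × 19.532219 = 0.651074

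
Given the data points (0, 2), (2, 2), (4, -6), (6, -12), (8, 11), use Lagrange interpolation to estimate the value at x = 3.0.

Lagrange interpolation formula:
P(x) = Σ yᵢ × Lᵢ(x)
where Lᵢ(x) = Π_{j≠i} (x - xⱼ)/(xᵢ - xⱼ)

L_0(3.0) = (3.0 - 2)/(0 - 2) × (3.0 - 4)/(0 - 4) × (3.0 - 6)/(0 - 6) × (3.0 - 8)/(0 - 8) = -0.039062
L_1(3.0) = (3.0 - 0)/(2 - 0) × (3.0 - 4)/(2 - 4) × (3.0 - 6)/(2 - 6) × (3.0 - 8)/(2 - 8) = 0.468750
L_2(3.0) = (3.0 - 0)/(4 - 0) × (3.0 - 2)/(4 - 2) × (3.0 - 6)/(4 - 6) × (3.0 - 8)/(4 - 8) = 0.703125
L_3(3.0) = (3.0 - 0)/(6 - 0) × (3.0 - 2)/(6 - 2) × (3.0 - 4)/(6 - 4) × (3.0 - 8)/(6 - 8) = -0.156250
L_4(3.0) = (3.0 - 0)/(8 - 0) × (3.0 - 2)/(8 - 2) × (3.0 - 4)/(8 - 4) × (3.0 - 6)/(8 - 6) = 0.023438

P(3.0) = 2×L_0(3.0) + 2×L_1(3.0) + (-6)×L_2(3.0) + (-12)×L_3(3.0) + 11×L_4(3.0)
P(3.0) = -1.226562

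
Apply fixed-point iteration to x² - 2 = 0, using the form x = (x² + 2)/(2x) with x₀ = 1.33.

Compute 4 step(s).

Equation: x² - 2 = 0
Fixed-point form: x = (x² + 2)/(2x)
x₀ = 1.33

x_1 = g(1.330000) = 1.416880
x_2 = g(1.416880) = 1.414216
x_3 = g(1.414216) = 1.414214
x_4 = g(1.414214) = 1.414214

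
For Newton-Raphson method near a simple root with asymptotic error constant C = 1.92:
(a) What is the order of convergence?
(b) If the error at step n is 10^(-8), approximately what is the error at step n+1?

(a) Newton-Raphson has quadratic (order 2) convergence near simple roots.
    This means |e_{n+1}| ≈ C|e_n|².

(b) With |e_n| = 10^(-8) and C = 1.92:
    |e_{n+1}| ≈ 1.92 × (10^(-8))² = 1.92 × 10^(-16)

(a) 2 (quadratic); (b) |e_{n+1}| ≈ 1.920e-16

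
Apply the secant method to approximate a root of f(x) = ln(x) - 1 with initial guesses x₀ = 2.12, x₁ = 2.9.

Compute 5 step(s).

f(x) = ln(x) - 1
x₀ = 2.12, x₁ = 2.9

Secant formula: x_{n+1} = x_n - f(x_n)(x_n - x_{n-1})/(f(x_n) - f(x_{n-1}))

Iteration 1:
  f(2.120000) = -0.248584
  f(2.900000) = 0.064711
  x_2 = 2.900000 - 0.064711×(2.900000 - 2.120000)/(0.064711 - (-0.248584))
       = 2.738892
Iteration 2:
  f(2.900000) = 0.064711
  f(2.738892) = 0.007553
  x_3 = 2.738892 - 0.007553×(2.738892 - 2.900000)/(0.007553 - 0.064711)
       = 2.717601
Iteration 3:
  f(2.738892) = 0.007553
  f(2.717601) = -0.000250
  x_4 = 2.717601 - (-0.000250)×(2.717601 - 2.738892)/(-0.000250 - 0.007553)
       = 2.718284
Iteration 4:
  f(2.717601) = -0.000250
  f(2.718284) = 0.000001
  x_5 = 2.718284 - 0.000001×(2.718284 - 2.717601)/(0.000001 - (-0.000250))
       = 2.718282
Iteration 5:
  f(2.718284) = 0.000001
  f(2.718282) = 0.000000
  x_6 = 2.718282 - 0.000000×(2.718282 - 2.718284)/(0.000000 - 0.000001)
       = 2.718282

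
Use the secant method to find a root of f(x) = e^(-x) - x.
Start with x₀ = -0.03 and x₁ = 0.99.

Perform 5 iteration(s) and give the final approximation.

f(x) = e^(-x) - x
x₀ = -0.03, x₁ = 0.99

Secant formula: x_{n+1} = x_n - f(x_n)(x_n - x_{n-1})/(f(x_n) - f(x_{n-1}))

Iteration 1:
  f(-0.030000) = 1.060455
  f(0.990000) = -0.618423
  x_2 = 0.990000 - (-0.618423)×(0.990000 - (-0.030000))/(-0.618423 - 1.060455)
       = 0.614278
Iteration 2:
  f(0.990000) = -0.618423
  f(0.614278) = -0.073246
  x_3 = 0.614278 - (-0.073246)×(0.614278 - 0.990000)/(-0.073246 - (-0.618423))
       = 0.563798
Iteration 3:
  f(0.614278) = -0.073246
  f(0.563798) = 0.005245
  x_4 = 0.563798 - 0.005245×(0.563798 - 0.614278)/(0.005245 - (-0.073246))
       = 0.567172
Iteration 4:
  f(0.563798) = 0.005245
  f(0.567172) = -0.000044
  x_5 = 0.567172 - (-0.000044)×(0.567172 - 0.563798)/(-0.000044 - 0.005245)
       = 0.567143
Iteration 5:
  f(0.567172) = -0.000044
  f(0.567143) = 0.000000
  x_6 = 0.567143 - 0.000000×(0.567143 - 0.567172)/(0.000000 - (-0.000044))
       = 0.567143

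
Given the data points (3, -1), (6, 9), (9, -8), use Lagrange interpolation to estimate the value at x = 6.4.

Lagrange interpolation formula:
P(x) = Σ yᵢ × Lᵢ(x)
where Lᵢ(x) = Π_{j≠i} (x - xⱼ)/(xᵢ - xⱼ)

L_0(6.4) = (6.4 - 6)/(3 - 6) × (6.4 - 9)/(3 - 9) = -0.057778
L_1(6.4) = (6.4 - 3)/(6 - 3) × (6.4 - 9)/(6 - 9) = 0.982222
L_2(6.4) = (6.4 - 3)/(9 - 3) × (6.4 - 6)/(9 - 6) = 0.075556

P(6.4) = (-1)×L_0(6.4) + 9×L_1(6.4) + (-8)×L_2(6.4)
P(6.4) = 8.293333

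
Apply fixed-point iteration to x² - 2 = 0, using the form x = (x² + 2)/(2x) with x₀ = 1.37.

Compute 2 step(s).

Equation: x² - 2 = 0
Fixed-point form: x = (x² + 2)/(2x)
x₀ = 1.37

x_1 = g(1.370000) = 1.414927
x_2 = g(1.414927) = 1.414214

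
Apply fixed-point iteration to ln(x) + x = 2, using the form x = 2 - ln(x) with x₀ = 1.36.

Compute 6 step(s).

Equation: ln(x) + x = 2
Fixed-point form: x = 2 - ln(x)
x₀ = 1.36

x_1 = g(1.360000) = 1.692515
x_2 = g(1.692515) = 1.473784
x_3 = g(1.473784) = 1.612167
x_4 = g(1.612167) = 1.522421
x_5 = g(1.522421) = 1.579698
x_6 = g(1.579698) = 1.542766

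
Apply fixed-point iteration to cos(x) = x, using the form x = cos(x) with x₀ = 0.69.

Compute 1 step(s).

Equation: cos(x) = x
Fixed-point form: x = cos(x)
x₀ = 0.69

x_1 = g(0.690000) = 0.771246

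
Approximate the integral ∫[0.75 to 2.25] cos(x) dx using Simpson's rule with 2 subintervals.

f(x) = cos(x)
a = 0.75, b = 2.25, n = 2
h = (b - a)/n = 0.750000

Simpson's rule: (h/3)[f(x₀) + 4f(x₁) + 2f(x₂) + ... + f(xₙ)]

x_0 = 0.7500, f(x_0) = 0.731689, coefficient = 1
x_1 = 1.5000, f(x_1) = 0.070737, coefficient = 4
x_2 = 2.2500, f(x_2) = -0.628174, coefficient = 1

I ≈ (0.750000/3) × 0.386464 = 0.096616
Exact value: 0.096434
Error: 0.000182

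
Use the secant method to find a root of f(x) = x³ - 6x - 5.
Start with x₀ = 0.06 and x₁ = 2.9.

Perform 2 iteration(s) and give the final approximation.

f(x) = x³ - 6x - 5
x₀ = 0.06, x₁ = 2.9

Secant formula: x_{n+1} = x_n - f(x_n)(x_n - x_{n-1})/(f(x_n) - f(x_{n-1}))

Iteration 1:
  f(0.060000) = -5.359784
  f(2.900000) = 1.989000
  x_2 = 2.900000 - 1.989000×(2.900000 - 0.060000)/(1.989000 - (-5.359784))
       = 2.131334
Iteration 2:
  f(2.900000) = 1.989000
  f(2.131334) = -8.106239
  x_3 = 2.131334 - (-8.106239)×(2.131334 - 2.900000)/(-8.106239 - 1.989000)
       = 2.748555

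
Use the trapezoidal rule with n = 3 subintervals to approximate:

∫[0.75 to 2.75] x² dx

f(x) = x²
a = 0.75, b = 2.75, n = 3
h = (b - a)/n = 0.666667

Trapezoidal rule: (h/2)[f(x₀) + 2f(x₁) + 2f(x₂) + ... + f(xₙ)]

x_0 = 0.7500, f(x_0) = 0.562500, coefficient = 1
x_1 = 1.4167, f(x_1) = 2.006944, coefficient = 2
x_2 = 2.0833, f(x_2) = 4.340278, coefficient = 2
x_3 = 2.7500, f(x_3) = 7.562500, coefficient = 1

I ≈ (0.666667/2) × 20.819444 = 6.939815
Exact value: 6.791667
Error: 0.148148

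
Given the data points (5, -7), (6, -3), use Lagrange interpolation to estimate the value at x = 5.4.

Lagrange interpolation formula:
P(x) = Σ yᵢ × Lᵢ(x)
where Lᵢ(x) = Π_{j≠i} (x - xⱼ)/(xᵢ - xⱼ)

L_0(5.4) = (5.4 - 6)/(5 - 6) = 0.600000
L_1(5.4) = (5.4 - 5)/(6 - 5) = 0.400000

P(5.4) = (-7)×L_0(5.4) + (-3)×L_1(5.4)
P(5.4) = -5.400000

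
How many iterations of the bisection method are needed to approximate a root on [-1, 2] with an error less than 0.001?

We need (b-a)/2^n ≤ 0.001
(2 - (-1))/2^n ≤ 0.001
3/2^n ≤ 0.001
2^n ≥ 3000
n ≥ log₂(3000) = 11.55
n ≥ 12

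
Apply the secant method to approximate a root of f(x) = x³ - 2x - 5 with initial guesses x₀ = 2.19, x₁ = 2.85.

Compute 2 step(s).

f(x) = x³ - 2x - 5
x₀ = 2.19, x₁ = 2.85

Secant formula: x_{n+1} = x_n - f(x_n)(x_n - x_{n-1})/(f(x_n) - f(x_{n-1}))

Iteration 1:
  f(2.190000) = 1.123459
  f(2.850000) = 12.449125
  x_2 = 2.850000 - 12.449125×(2.850000 - 2.190000)/(12.449125 - 1.123459)
       = 2.124531
Iteration 2:
  f(2.850000) = 12.449125
  f(2.124531) = 0.340286
  x_3 = 2.124531 - 0.340286×(2.124531 - 2.850000)/(0.340286 - 12.449125)
       = 2.104143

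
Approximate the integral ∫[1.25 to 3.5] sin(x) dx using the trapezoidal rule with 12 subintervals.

f(x) = sin(x)
a = 1.25, b = 3.5, n = 12
h = (b - a)/n = 0.187500

Trapezoidal rule: (h/2)[f(x₀) + 2f(x₁) + 2f(x₂) + ... + f(xₙ)]

x_0 = 1.2500, f(x_0) = 0.948985, coefficient = 1
x_1 = 1.4375, f(x_1) = 0.991129, coefficient = 2
x_2 = 1.6250, f(x_2) = 0.998531, coefficient = 2
x_3 = 1.8125, f(x_3) = 0.970932, coefficient = 2
x_4 = 2.0000, f(x_4) = 0.909297, coefficient = 2
x_5 = 2.1875, f(x_5) = 0.815789, coefficient = 2
x_6 = 2.3750, f(x_6) = 0.693685, coefficient = 2
x_7 = 2.5625, f(x_7) = 0.547265, coefficient = 2
x_8 = 2.7500, f(x_8) = 0.381661, coefficient = 2
x_9 = 2.9375, f(x_9) = 0.202679, coefficient = 2
x_10 = 3.1250, f(x_10) = 0.016592, coefficient = 2
x_11 = 3.3125, f(x_11) = -0.170077, coefficient = 2
x_12 = 3.5000, f(x_12) = -0.350783, coefficient = 1

I ≈ (0.187500/2) × 13.313169 = 1.248110
Exact value: 1.251779
Error: 0.003669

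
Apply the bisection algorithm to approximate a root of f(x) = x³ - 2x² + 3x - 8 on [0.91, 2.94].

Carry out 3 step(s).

f(x) = x³ - 2x² + 3x - 8
Initial interval: [0.91, 2.94]

Iteration 1:
  c_1 = (0.910000 + 2.940000)/2 = 1.925000
  f(c_1) = f(1.925000) = -2.502922
  f(a) × f(c) ≥ 0, new interval: [1.925000, 2.940000]
Iteration 2:
  c_2 = (1.925000 + 2.940000)/2 = 2.432500
  f(c_2) = f(2.432500) = 1.856627
  f(a) × f(c) < 0, new interval: [1.925000, 2.432500]
Iteration 3:
  c_3 = (1.925000 + 2.432500)/2 = 2.178750
  f(c_3) = f(2.178750) = -0.615232
  f(a) × f(c) ≥ 0, new interval: [2.178750, 2.432500]

After 3 iteration(s), the approximation is c_3 = 2.178750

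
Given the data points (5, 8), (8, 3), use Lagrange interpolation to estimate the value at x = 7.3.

Lagrange interpolation formula:
P(x) = Σ yᵢ × Lᵢ(x)
where Lᵢ(x) = Π_{j≠i} (x - xⱼ)/(xᵢ - xⱼ)

L_0(7.3) = (7.3 - 8)/(5 - 8) = 0.233333
L_1(7.3) = (7.3 - 5)/(8 - 5) = 0.766667

P(7.3) = 8×L_0(7.3) + 3×L_1(7.3)
P(7.3) = 4.166667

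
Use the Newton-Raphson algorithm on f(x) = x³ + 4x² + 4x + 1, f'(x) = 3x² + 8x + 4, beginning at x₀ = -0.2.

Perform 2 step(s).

f(x) = x³ + 4x² + 4x + 1
f'(x) = 3x² + 8x + 4
x₀ = -0.2

Newton-Raphson formula: x_{n+1} = x_n - f(x_n)/f'(x_n)

Iteration 1:
  f(-0.200000) = 0.352000
  f'(-0.200000) = 2.520000
  x_1 = -0.200000 - 0.352000/2.520000 = -0.339683
Iteration 2:
  f(-0.339683) = 0.063613
  f'(-0.339683) = 1.628692
  x_2 = -0.339683 - 0.063613/1.628692 = -0.378740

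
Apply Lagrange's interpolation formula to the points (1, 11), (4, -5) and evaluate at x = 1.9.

Lagrange interpolation formula:
P(x) = Σ yᵢ × Lᵢ(x)
where Lᵢ(x) = Π_{j≠i} (x - xⱼ)/(xᵢ - xⱼ)

L_0(1.9) = (1.9 - 4)/(1 - 4) = 0.700000
L_1(1.9) = (1.9 - 1)/(4 - 1) = 0.300000

P(1.9) = 11×L_0(1.9) + (-5)×L_1(1.9)
P(1.9) = 6.200000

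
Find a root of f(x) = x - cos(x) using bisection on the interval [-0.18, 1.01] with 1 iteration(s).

f(x) = x - cos(x)
Initial interval: [-0.18, 1.01]

Iteration 1:
  c_1 = (-0.180000 + 1.010000)/2 = 0.415000
  f(c_1) = f(0.415000) = -0.500116
  f(a) × f(c) ≥ 0, new interval: [0.415000, 1.010000]

After 1 iteration(s), the approximation is c_1 = 0.415000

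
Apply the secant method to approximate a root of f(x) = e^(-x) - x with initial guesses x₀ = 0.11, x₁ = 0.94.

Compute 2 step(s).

f(x) = e^(-x) - x
x₀ = 0.11, x₁ = 0.94

Secant formula: x_{n+1} = x_n - f(x_n)(x_n - x_{n-1})/(f(x_n) - f(x_{n-1}))

Iteration 1:
  f(0.110000) = 0.785834
  f(0.940000) = -0.549372
  x_2 = 0.940000 - (-0.549372)×(0.940000 - 0.110000)/(-0.549372 - 0.785834)
       = 0.598496
Iteration 2:
  f(0.940000) = -0.549372
  f(0.598496) = -0.048858
  x_3 = 0.598496 - (-0.048858)×(0.598496 - 0.940000)/(-0.048858 - (-0.549372))
       = 0.565160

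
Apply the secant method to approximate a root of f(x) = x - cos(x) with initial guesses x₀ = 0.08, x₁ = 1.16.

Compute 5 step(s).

f(x) = x - cos(x)
x₀ = 0.08, x₁ = 1.16

Secant formula: x_{n+1} = x_n - f(x_n)(x_n - x_{n-1})/(f(x_n) - f(x_{n-1}))

Iteration 1:
  f(0.080000) = -0.916802
  f(1.160000) = 0.760660
  x_2 = 1.160000 - 0.760660×(1.160000 - 0.080000)/(0.760660 - (-0.916802))
       = 0.670264
Iteration 2:
  f(1.160000) = 0.760660
  f(0.670264) = -0.113393
  x_3 = 0.670264 - (-0.113393)×(0.670264 - 1.160000)/(-0.113393 - 0.760660)
       = 0.733799
Iteration 3:
  f(0.670264) = -0.113393
  f(0.733799) = -0.008837
  x_4 = 0.733799 - (-0.008837)×(0.733799 - 0.670264)/(-0.008837 - (-0.113393))
       = 0.739169
Iteration 4:
  f(0.733799) = -0.008837
  f(0.739169) = 0.000140
  x_5 = 0.739169 - 0.000140×(0.739169 - 0.733799)/(0.000140 - (-0.008837))
       = 0.739085
Iteration 5:
  f(0.739169) = 0.000140
  f(0.739085) = 0.000000
  x_6 = 0.739085 - 0.000000×(0.739085 - 0.739169)/(0.000000 - 0.000140)
       = 0.739085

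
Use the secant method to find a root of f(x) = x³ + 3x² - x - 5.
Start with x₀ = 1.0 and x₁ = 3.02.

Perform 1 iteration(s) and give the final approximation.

f(x) = x³ + 3x² - x - 5
x₀ = 1.0, x₁ = 3.02

Secant formula: x_{n+1} = x_n - f(x_n)(x_n - x_{n-1})/(f(x_n) - f(x_{n-1}))

Iteration 1:
  f(1.000000) = -2.000000
  f(3.020000) = 46.884808
  x_2 = 3.020000 - 46.884808×(3.020000 - 1.000000)/(46.884808 - (-2.000000))
       = 1.082643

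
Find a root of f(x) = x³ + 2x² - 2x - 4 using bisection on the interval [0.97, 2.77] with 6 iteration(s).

f(x) = x³ + 2x² - 2x - 4
Initial interval: [0.97, 2.77]

Iteration 1:
  c_1 = (0.970000 + 2.770000)/2 = 1.870000
  f(c_1) = f(1.870000) = 5.793003
  f(a) × f(c) < 0, new interval: [0.970000, 1.870000]
Iteration 2:
  c_2 = (0.970000 + 1.870000)/2 = 1.420000
  f(c_2) = f(1.420000) = 0.056088
  f(a) × f(c) < 0, new interval: [0.970000, 1.420000]
Iteration 3:
  c_3 = (0.970000 + 1.420000)/2 = 1.195000
  f(c_3) = f(1.195000) = -1.827460
  f(a) × f(c) ≥ 0, new interval: [1.195000, 1.420000]
Iteration 4:
  c_4 = (1.195000 + 1.420000)/2 = 1.307500
  f(c_4) = f(1.307500) = -0.960643
  f(a) × f(c) ≥ 0, new interval: [1.307500, 1.420000]
Iteration 5:
  c_5 = (1.307500 + 1.420000)/2 = 1.363750
  f(c_5) = f(1.363750) = -0.471550
  f(a) × f(c) ≥ 0, new interval: [1.363750, 1.420000]
Iteration 6:
  c_6 = (1.363750 + 1.420000)/2 = 1.391875
  f(c_6) = f(1.391875) = -0.212616
  f(a) × f(c) ≥ 0, new interval: [1.391875, 1.420000]

After 6 iteration(s), the approximation is c_6 = 1.391875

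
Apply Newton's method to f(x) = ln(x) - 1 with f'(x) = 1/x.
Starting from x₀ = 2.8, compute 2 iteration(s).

f(x) = ln(x) - 1
f'(x) = 1/x
x₀ = 2.8

Newton-Raphson formula: x_{n+1} = x_n - f(x_n)/f'(x_n)

Iteration 1:
  f(2.800000) = 0.029619
  f'(2.800000) = 0.357143
  x_1 = 2.800000 - 0.029619/0.357143 = 2.717066
Iteration 2:
  f(2.717066) = -0.000448
  f'(2.717066) = 0.368044
  x_2 = 2.717066 - (-0.000448)/0.368044 = 2.718282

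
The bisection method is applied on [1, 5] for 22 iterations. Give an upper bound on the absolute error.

Bisection error bound: |error| ≤ (b-a)/2^n
|error| ≤ (5 - 1)/2^22 = 4/2^22
|error| ≤ 0.0000009537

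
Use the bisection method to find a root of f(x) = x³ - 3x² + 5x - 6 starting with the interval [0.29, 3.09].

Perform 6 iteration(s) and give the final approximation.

f(x) = x³ - 3x² + 5x - 6
Initial interval: [0.29, 3.09]

Iteration 1:
  c_1 = (0.290000 + 3.090000)/2 = 1.690000
  f(c_1) = f(1.690000) = -1.291491
  f(a) × f(c) ≥ 0, new interval: [1.690000, 3.090000]
Iteration 2:
  c_2 = (1.690000 + 3.090000)/2 = 2.390000
  f(c_2) = f(2.390000) = 2.465619
  f(a) × f(c) < 0, new interval: [1.690000, 2.390000]
Iteration 3:
  c_3 = (1.690000 + 2.390000)/2 = 2.040000
  f(c_3) = f(2.040000) = 0.204864
  f(a) × f(c) < 0, new interval: [1.690000, 2.040000]
Iteration 4:
  c_4 = (1.690000 + 2.040000)/2 = 1.865000
  f(c_4) = f(1.865000) = -0.622785
  f(a) × f(c) ≥ 0, new interval: [1.865000, 2.040000]
Iteration 5:
  c_5 = (1.865000 + 2.040000)/2 = 1.952500
  f(c_5) = f(1.952500) = -0.230838
  f(a) × f(c) ≥ 0, new interval: [1.952500, 2.040000]
Iteration 6:
  c_6 = (1.952500 + 2.040000)/2 = 1.996250
  f(c_6) = f(1.996250) = -0.018708
  f(a) × f(c) ≥ 0, new interval: [1.996250, 2.040000]

After 6 iteration(s), the approximation is c_6 = 1.996250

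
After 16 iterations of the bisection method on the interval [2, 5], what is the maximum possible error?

Bisection error bound: |error| ≤ (b-a)/2^n
|error| ≤ (5 - 2)/2^16 = 3/2^16
|error| ≤ 0.0000457764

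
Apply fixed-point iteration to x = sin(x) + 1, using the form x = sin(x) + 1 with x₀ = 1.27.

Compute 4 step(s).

Equation: x = sin(x) + 1
Fixed-point form: x = sin(x) + 1
x₀ = 1.27

x_1 = g(1.270000) = 1.955101
x_2 = g(1.955101) = 1.927059
x_3 = g(1.927059) = 1.937207
x_4 = g(1.937207) = 1.933619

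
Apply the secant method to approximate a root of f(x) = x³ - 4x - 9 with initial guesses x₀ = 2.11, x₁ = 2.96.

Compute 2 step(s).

f(x) = x³ - 4x - 9
x₀ = 2.11, x₁ = 2.96

Secant formula: x_{n+1} = x_n - f(x_n)(x_n - x_{n-1})/(f(x_n) - f(x_{n-1}))

Iteration 1:
  f(2.110000) = -8.046069
  f(2.960000) = 5.094336
  x_2 = 2.960000 - 5.094336×(2.960000 - 2.110000)/(5.094336 - (-8.046069))
       = 2.630468
Iteration 2:
  f(2.960000) = 5.094336
  f(2.630468) = -1.320714
  x_3 = 2.630468 - (-1.320714)×(2.630468 - 2.960000)/(-1.320714 - 5.094336)
       = 2.698311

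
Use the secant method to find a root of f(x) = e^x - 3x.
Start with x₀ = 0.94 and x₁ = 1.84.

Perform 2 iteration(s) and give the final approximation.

f(x) = e^x - 3x
x₀ = 0.94, x₁ = 1.84

Secant formula: x_{n+1} = x_n - f(x_n)(x_n - x_{n-1})/(f(x_n) - f(x_{n-1}))

Iteration 1:
  f(0.940000) = -0.260019
  f(1.840000) = 0.776538
  x_2 = 1.840000 - 0.776538×(1.840000 - 0.940000)/(0.776538 - (-0.260019))
       = 1.165764
Iteration 2:
  f(1.840000) = 0.776538
  f(1.165764) = -0.288919
  x_3 = 1.165764 - (-0.288919)×(1.165764 - 1.840000)/(-0.288919 - 0.776538)
       = 1.348596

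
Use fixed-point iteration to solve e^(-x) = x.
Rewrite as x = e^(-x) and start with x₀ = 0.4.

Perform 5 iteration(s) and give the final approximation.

Equation: e^(-x) = x
Fixed-point form: x = e^(-x)
x₀ = 0.4

x_1 = g(0.400000) = 0.670320
x_2 = g(0.670320) = 0.511545
x_3 = g(0.511545) = 0.599569
x_4 = g(0.599569) = 0.549048
x_5 = g(0.549048) = 0.577499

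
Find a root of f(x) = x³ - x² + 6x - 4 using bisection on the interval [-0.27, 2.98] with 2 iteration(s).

f(x) = x³ - x² + 6x - 4
Initial interval: [-0.27, 2.98]

Iteration 1:
  c_1 = (-0.270000 + 2.980000)/2 = 1.355000
  f(c_1) = f(1.355000) = 4.781789
  f(a) × f(c) < 0, new interval: [-0.270000, 1.355000]
Iteration 2:
  c_2 = (-0.270000 + 1.355000)/2 = 0.542500
  f(c_2) = f(0.542500) = -0.879645
  f(a) × f(c) ≥ 0, new interval: [0.542500, 1.355000]

After 2 iteration(s), the approximation is c_2 = 0.542500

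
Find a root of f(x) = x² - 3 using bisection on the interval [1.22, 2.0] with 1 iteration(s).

f(x) = x² - 3
Initial interval: [1.22, 2.0]

Iteration 1:
  c_1 = (1.220000 + 2.000000)/2 = 1.610000
  f(c_1) = f(1.610000) = -0.407900
  f(a) × f(c) ≥ 0, new interval: [1.610000, 2.000000]

After 1 iteration(s), the approximation is c_1 = 1.610000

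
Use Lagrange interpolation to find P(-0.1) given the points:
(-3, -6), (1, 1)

Lagrange interpolation formula:
P(x) = Σ yᵢ × Lᵢ(x)
where Lᵢ(x) = Π_{j≠i} (x - xⱼ)/(xᵢ - xⱼ)

L_0(-0.1) = (-0.1 - 1)/(-3 - 1) = 0.275000
L_1(-0.1) = (-0.1 - (-3))/(1 - (-3)) = 0.725000

P(-0.1) = (-6)×L_0(-0.1) + 1×L_1(-0.1)
P(-0.1) = -0.925000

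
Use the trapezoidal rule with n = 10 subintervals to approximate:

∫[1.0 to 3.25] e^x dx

f(x) = e^x
a = 1.0, b = 3.25, n = 10
h = (b - a)/n = 0.225000

Trapezoidal rule: (h/2)[f(x₀) + 2f(x₁) + 2f(x₂) + ... + f(xₙ)]

x_0 = 1.0000, f(x_0) = 2.718282, coefficient = 1
x_1 = 1.2250, f(x_1) = 3.404166, coefficient = 2
x_2 = 1.4500, f(x_2) = 4.263115, coefficient = 2
x_3 = 1.6750, f(x_3) = 5.338795, coefficient = 2
x_4 = 1.9000, f(x_4) = 6.685894, coefficient = 2
x_5 = 2.1250, f(x_5) = 8.372897, coefficient = 2
x_6 = 2.3500, f(x_6) = 10.485570, coefficient = 2
x_7 = 2.5750, f(x_7) = 13.131317, coefficient = 2
x_8 = 2.8000, f(x_8) = 16.444647, coefficient = 2
x_9 = 3.0250, f(x_9) = 20.594005, coefficient = 2
x_10 = 3.2500, f(x_10) = 25.790340, coefficient = 1

I ≈ (0.225000/2) × 205.949434 = 23.169311
Exact value: 23.072058
Error: 0.097253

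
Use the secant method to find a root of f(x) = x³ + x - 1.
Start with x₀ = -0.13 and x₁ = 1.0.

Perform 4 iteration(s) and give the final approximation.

f(x) = x³ + x - 1
x₀ = -0.13, x₁ = 1.0

Secant formula: x_{n+1} = x_n - f(x_n)(x_n - x_{n-1})/(f(x_n) - f(x_{n-1}))

Iteration 1:
  f(-0.130000) = -1.132197
  f(1.000000) = 1.000000
  x_2 = 1.000000 - 1.000000×(1.000000 - (-0.130000))/(1.000000 - (-1.132197))
       = 0.470030
Iteration 2:
  f(1.000000) = 1.000000
  f(0.470030) = -0.426127
  x_3 = 0.470030 - (-0.426127)×(0.470030 - 1.000000)/(-0.426127 - 1.000000)
       = 0.628385
Iteration 3:
  f(0.470030) = -0.426127
  f(0.628385) = -0.123486
  x_4 = 0.628385 - (-0.123486)×(0.628385 - 0.470030)/(-0.123486 - (-0.426127))
       = 0.692998
Iteration 4:
  f(0.628385) = -0.123486
  f(0.692998) = 0.025808
  x_5 = 0.692998 - 0.025808×(0.692998 - 0.628385)/(0.025808 - (-0.123486))
       = 0.681829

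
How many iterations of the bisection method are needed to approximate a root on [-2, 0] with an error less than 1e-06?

We need (b-a)/2^n ≤ 1e-06
(0 - (-2))/2^n ≤ 1e-06
2/2^n ≤ 1e-06
2^n ≥ 2000000
n ≥ log₂(2000000) = 20.93
n ≥ 21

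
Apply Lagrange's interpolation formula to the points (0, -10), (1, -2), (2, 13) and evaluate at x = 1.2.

Lagrange interpolation formula:
P(x) = Σ yᵢ × Lᵢ(x)
where Lᵢ(x) = Π_{j≠i} (x - xⱼ)/(xᵢ - xⱼ)

L_0(1.2) = (1.2 - 1)/(0 - 1) × (1.2 - 2)/(0 - 2) = -0.080000
L_1(1.2) = (1.2 - 0)/(1 - 0) × (1.2 - 2)/(1 - 2) = 0.960000
L_2(1.2) = (1.2 - 0)/(2 - 0) × (1.2 - 1)/(2 - 1) = 0.120000

P(1.2) = (-10)×L_0(1.2) + (-2)×L_1(1.2) + 13×L_2(1.2)
P(1.2) = 0.440000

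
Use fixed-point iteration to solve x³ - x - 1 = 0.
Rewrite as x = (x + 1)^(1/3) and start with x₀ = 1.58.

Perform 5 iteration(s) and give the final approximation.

Equation: x³ - x - 1 = 0
Fixed-point form: x = (x + 1)^(1/3)
x₀ = 1.58

x_1 = g(1.580000) = 1.371534
x_2 = g(1.371534) = 1.333551
x_3 = g(1.333551) = 1.326394
x_4 = g(1.326394) = 1.325036
x_5 = g(1.325036) = 1.324778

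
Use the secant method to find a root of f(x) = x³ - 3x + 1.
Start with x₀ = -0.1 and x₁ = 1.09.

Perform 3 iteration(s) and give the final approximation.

f(x) = x³ - 3x + 1
x₀ = -0.1, x₁ = 1.09

Secant formula: x_{n+1} = x_n - f(x_n)(x_n - x_{n-1})/(f(x_n) - f(x_{n-1}))

Iteration 1:
  f(-0.100000) = 1.299000
  f(1.090000) = -0.974971
  x_2 = 1.090000 - (-0.974971)×(1.090000 - (-0.100000))/(-0.974971 - 1.299000)
       = 0.579784
Iteration 2:
  f(1.090000) = -0.974971
  f(0.579784) = -0.544459
  x_3 = 0.579784 - (-0.544459)×(0.579784 - 1.090000)/(-0.544459 - (-0.974971))
       = -0.065473
Iteration 3:
  f(0.579784) = -0.544459
  f(-0.065473) = 1.196139
  x_4 = -0.065473 - 1.196139×(-0.065473 - 0.579784)/(1.196139 - (-0.544459))
       = 0.377948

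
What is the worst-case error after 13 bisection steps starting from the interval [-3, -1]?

Bisection error bound: |error| ≤ (b-a)/2^n
|error| ≤ (-1 - (-3))/2^13 = 2/2^13
|error| ≤ 0.0002441406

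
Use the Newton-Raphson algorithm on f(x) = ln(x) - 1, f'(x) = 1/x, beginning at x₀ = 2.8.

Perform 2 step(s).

f(x) = ln(x) - 1
f'(x) = 1/x
x₀ = 2.8

Newton-Raphson formula: x_{n+1} = x_n - f(x_n)/f'(x_n)

Iteration 1:
  f(2.800000) = 0.029619
  f'(2.800000) = 0.357143
  x_1 = 2.800000 - 0.029619/0.357143 = 2.717066
Iteration 2:
  f(2.717066) = -0.000448
  f'(2.717066) = 0.368044
  x_2 = 2.717066 - (-0.000448)/0.368044 = 2.718282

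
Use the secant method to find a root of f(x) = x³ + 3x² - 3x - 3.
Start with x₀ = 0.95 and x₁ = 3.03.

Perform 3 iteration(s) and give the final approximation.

f(x) = x³ + 3x² - 3x - 3
x₀ = 0.95, x₁ = 3.03

Secant formula: x_{n+1} = x_n - f(x_n)(x_n - x_{n-1})/(f(x_n) - f(x_{n-1}))

Iteration 1:
  f(0.950000) = -2.285125
  f(3.030000) = 43.270827
  x_2 = 3.030000 - 43.270827×(3.030000 - 0.950000)/(43.270827 - (-2.285125))
       = 1.054335
Iteration 2:
  f(3.030000) = 43.270827
  f(1.054335) = -1.656119
  x_3 = 1.054335 - (-1.656119)×(1.054335 - 3.030000)/(-1.656119 - 43.270827)
       = 1.127162
Iteration 3:
  f(1.054335) = -1.656119
  f(1.127162) = -1.137947
  x_4 = 1.127162 - (-1.137947)×(1.127162 - 1.054335)/(-1.137947 - (-1.656119))
       = 1.287099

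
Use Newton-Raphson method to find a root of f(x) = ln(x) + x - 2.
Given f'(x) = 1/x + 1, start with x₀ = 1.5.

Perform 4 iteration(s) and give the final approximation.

f(x) = ln(x) + x - 2
f'(x) = 1/x + 1
x₀ = 1.5

Newton-Raphson formula: x_{n+1} = x_n - f(x_n)/f'(x_n)

Iteration 1:
  f(1.500000) = -0.094535
  f'(1.500000) = 1.666667
  x_1 = 1.500000 - (-0.094535)/1.666667 = 1.556721
Iteration 2:
  f(1.556721) = -0.000697
  f'(1.556721) = 1.642376
  x_2 = 1.556721 - (-0.000697)/1.642376 = 1.557146
Iteration 3:
  f(1.557146) = 0.000000
  f'(1.557146) = 1.642201
  x_3 = 1.557146 - 0.000000/1.642201 = 1.557146
Iteration 4:
  f(1.557146) = 0.000000
  f'(1.557146) = 1.642201
  x_4 = 1.557146 - 0.000000/1.642201 = 1.557146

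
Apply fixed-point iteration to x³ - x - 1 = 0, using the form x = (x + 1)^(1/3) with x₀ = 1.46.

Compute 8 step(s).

Equation: x³ - x - 1 = 0
Fixed-point form: x = (x + 1)^(1/3)
x₀ = 1.46

x_1 = g(1.460000) = 1.349931
x_2 = g(1.349931) = 1.329490
x_3 = g(1.329490) = 1.325624
x_4 = g(1.325624) = 1.324890
x_5 = g(1.324890) = 1.324751
x_6 = g(1.324751) = 1.324724
x_7 = g(1.324724) = 1.324719
x_8 = g(1.324719) = 1.324718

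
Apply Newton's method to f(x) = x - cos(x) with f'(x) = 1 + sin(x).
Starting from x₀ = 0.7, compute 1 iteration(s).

f(x) = x - cos(x)
f'(x) = 1 + sin(x)
x₀ = 0.7

Newton-Raphson formula: x_{n+1} = x_n - f(x_n)/f'(x_n)

Iteration 1:
  f(0.700000) = -0.064842
  f'(0.700000) = 1.644218
  x_1 = 0.700000 - (-0.064842)/1.644218 = 0.739436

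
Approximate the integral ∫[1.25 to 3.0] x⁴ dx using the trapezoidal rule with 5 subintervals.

f(x) = x⁴
a = 1.25, b = 3.0, n = 5
h = (b - a)/n = 0.350000

Trapezoidal rule: (h/2)[f(x₀) + 2f(x₁) + 2f(x₂) + ... + f(xₙ)]

x_0 = 1.2500, f(x_0) = 2.441406, coefficient = 1
x_1 = 1.6000, f(x_1) = 6.553600, coefficient = 2
x_2 = 1.9500, f(x_2) = 14.459006, coefficient = 2
x_3 = 2.3000, f(x_3) = 27.984100, coefficient = 2
x_4 = 2.6500, f(x_4) = 49.315506, coefficient = 2
x_5 = 3.0000, f(x_5) = 81.000000, coefficient = 1

I ≈ (0.350000/2) × 280.065831 = 49.011520
Exact value: 47.989648
Error: 1.021872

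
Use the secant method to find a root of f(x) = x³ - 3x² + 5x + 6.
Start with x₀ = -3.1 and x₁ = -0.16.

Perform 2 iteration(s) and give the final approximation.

f(x) = x³ - 3x² + 5x + 6
x₀ = -3.1, x₁ = -0.16

Secant formula: x_{n+1} = x_n - f(x_n)(x_n - x_{n-1})/(f(x_n) - f(x_{n-1}))

Iteration 1:
  f(-3.100000) = -68.121000
  f(-0.160000) = 5.119104
  x_2 = -0.160000 - 5.119104×(-0.160000 - (-3.100000))/(5.119104 - (-68.121000))
       = -0.365491
Iteration 2:
  f(-0.160000) = 5.119104
  f(-0.365491) = 3.722972
  x_3 = -0.365491 - 3.722972×(-0.365491 - (-0.160000))/(3.722972 - 5.119104)
       = -0.913459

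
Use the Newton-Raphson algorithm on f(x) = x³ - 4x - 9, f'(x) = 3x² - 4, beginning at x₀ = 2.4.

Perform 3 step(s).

f(x) = x³ - 4x - 9
f'(x) = 3x² - 4
x₀ = 2.4

Newton-Raphson formula: x_{n+1} = x_n - f(x_n)/f'(x_n)

Iteration 1:
  f(2.400000) = -4.776000
  f'(2.400000) = 13.280000
  x_1 = 2.400000 - (-4.776000)/13.280000 = 2.759639
Iteration 2:
  f(2.759639) = 0.977763
  f'(2.759639) = 18.846815
  x_2 = 2.759639 - 0.977763/18.846815 = 2.707759
Iteration 3:
  f(2.707759) = 0.022143
  f'(2.707759) = 17.995878
  x_3 = 2.707759 - 0.022143/17.995878 = 2.706529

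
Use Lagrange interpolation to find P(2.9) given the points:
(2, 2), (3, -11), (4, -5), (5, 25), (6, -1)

Lagrange interpolation formula:
P(x) = Σ yᵢ × Lᵢ(x)
where Lᵢ(x) = Π_{j≠i} (x - xⱼ)/(xᵢ - xⱼ)

L_0(2.9) = (2.9 - 3)/(2 - 3) × (2.9 - 4)/(2 - 4) × (2.9 - 5)/(2 - 5) × (2.9 - 6)/(2 - 6) = 0.029838
L_1(2.9) = (2.9 - 2)/(3 - 2) × (2.9 - 4)/(3 - 4) × (2.9 - 5)/(3 - 5) × (2.9 - 6)/(3 - 6) = 1.074150
L_2(2.9) = (2.9 - 2)/(4 - 2) × (2.9 - 3)/(4 - 3) × (2.9 - 5)/(4 - 5) × (2.9 - 6)/(4 - 6) = -0.146475
L_3(2.9) = (2.9 - 2)/(5 - 2) × (2.9 - 3)/(5 - 3) × (2.9 - 4)/(5 - 4) × (2.9 - 6)/(5 - 6) = 0.051150
L_4(2.9) = (2.9 - 2)/(6 - 2) × (2.9 - 3)/(6 - 3) × (2.9 - 4)/(6 - 4) × (2.9 - 5)/(6 - 5) = -0.008663

P(2.9) = 2×L_0(2.9) + (-11)×L_1(2.9) + (-5)×L_2(2.9) + 25×L_3(2.9) + (-1)×L_4(2.9)
P(2.9) = -9.736187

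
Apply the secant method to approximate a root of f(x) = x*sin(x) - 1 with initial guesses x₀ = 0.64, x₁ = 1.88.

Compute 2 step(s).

f(x) = x*sin(x) - 1
x₀ = 0.64, x₁ = 1.88

Secant formula: x_{n+1} = x_n - f(x_n)(x_n - x_{n-1})/(f(x_n) - f(x_{n-1}))

Iteration 1:
  f(0.640000) = -0.617795
  f(1.880000) = 0.790843
  x_2 = 1.880000 - 0.790843×(1.880000 - 0.640000)/(0.790843 - (-0.617795))
       = 1.183834
Iteration 2:
  f(1.880000) = 0.790843
  f(1.183834) = 0.096301
  x_3 = 1.183834 - 0.096301×(1.183834 - 1.880000)/(0.096301 - 0.790843)
       = 1.087308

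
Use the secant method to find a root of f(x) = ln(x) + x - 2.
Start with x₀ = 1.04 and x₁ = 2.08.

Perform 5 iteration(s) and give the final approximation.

f(x) = ln(x) + x - 2
x₀ = 1.04, x₁ = 2.08

Secant formula: x_{n+1} = x_n - f(x_n)(x_n - x_{n-1})/(f(x_n) - f(x_{n-1}))

Iteration 1:
  f(1.040000) = -0.920779
  f(2.080000) = 0.812368
  x_2 = 2.080000 - 0.812368×(2.080000 - 1.040000)/(0.812368 - (-0.920779))
       = 1.592527
Iteration 2:
  f(2.080000) = 0.812368
  f(1.592527) = 0.057849
  x_3 = 1.592527 - 0.057849×(1.592527 - 2.080000)/(0.057849 - 0.812368)
       = 1.555152
Iteration 3:
  f(1.592527) = 0.057849
  f(1.555152) = -0.003274
  x_4 = 1.555152 - (-0.003274)×(1.555152 - 1.592527)/(-0.003274 - 0.057849)
       = 1.557154
Iteration 4:
  f(1.555152) = -0.003274
  f(1.557154) = 0.000014
  x_5 = 1.557154 - 0.000014×(1.557154 - 1.555152)/(0.000014 - (-0.003274))
       = 1.557146
Iteration 5:
  f(1.557154) = 0.000014
  f(1.557146) = 0.000000
  x_6 = 1.557146 - 0.000000×(1.557146 - 1.557154)/(0.000000 - 0.000014)
       = 1.557146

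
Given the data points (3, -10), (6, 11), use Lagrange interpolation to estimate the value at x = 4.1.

Lagrange interpolation formula:
P(x) = Σ yᵢ × Lᵢ(x)
where Lᵢ(x) = Π_{j≠i} (x - xⱼ)/(xᵢ - xⱼ)

L_0(4.1) = (4.1 - 6)/(3 - 6) = 0.633333
L_1(4.1) = (4.1 - 3)/(6 - 3) = 0.366667

P(4.1) = (-10)×L_0(4.1) + 11×L_1(4.1)
P(4.1) = -2.300000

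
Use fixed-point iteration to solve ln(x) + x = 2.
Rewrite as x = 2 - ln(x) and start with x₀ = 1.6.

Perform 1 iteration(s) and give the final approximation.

Equation: ln(x) + x = 2
Fixed-point form: x = 2 - ln(x)
x₀ = 1.6

x_1 = g(1.600000) = 1.529996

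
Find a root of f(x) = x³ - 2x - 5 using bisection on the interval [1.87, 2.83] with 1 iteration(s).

f(x) = x³ - 2x - 5
Initial interval: [1.87, 2.83]

Iteration 1:
  c_1 = (1.870000 + 2.830000)/2 = 2.350000
  f(c_1) = f(2.350000) = 3.277875
  f(a) × f(c) < 0, new interval: [1.870000, 2.350000]

After 1 iteration(s), the approximation is c_1 = 2.350000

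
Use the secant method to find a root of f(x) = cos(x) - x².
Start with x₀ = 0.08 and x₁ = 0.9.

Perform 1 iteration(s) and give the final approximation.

f(x) = cos(x) - x²
x₀ = 0.08, x₁ = 0.9

Secant formula: x_{n+1} = x_n - f(x_n)(x_n - x_{n-1})/(f(x_n) - f(x_{n-1}))

Iteration 1:
  f(0.080000) = 0.990402
  f(0.900000) = -0.188390
  x_2 = 0.900000 - (-0.188390)×(0.900000 - 0.080000)/(-0.188390 - 0.990402)
       = 0.768951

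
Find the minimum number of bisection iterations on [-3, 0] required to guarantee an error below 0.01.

We need (b-a)/2^n ≤ 0.01
(0 - (-3))/2^n ≤ 0.01
3/2^n ≤ 0.01
2^n ≥ 300
n ≥ log₂(300) = 8.23
n ≥ 9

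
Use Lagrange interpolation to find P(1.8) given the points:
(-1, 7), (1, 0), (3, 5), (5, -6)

Lagrange interpolation formula:
P(x) = Σ yᵢ × Lᵢ(x)
where Lᵢ(x) = Π_{j≠i} (x - xⱼ)/(xᵢ - xⱼ)

L_0(1.8) = (1.8 - 1)/(-1 - 1) × (1.8 - 3)/(-1 - 3) × (1.8 - 5)/(-1 - 5) = -0.064000
L_1(1.8) = (1.8 - (-1))/(1 - (-1)) × (1.8 - 3)/(1 - 3) × (1.8 - 5)/(1 - 5) = 0.672000
L_2(1.8) = (1.8 - (-1))/(3 - (-1)) × (1.8 - 1)/(3 - 1) × (1.8 - 5)/(3 - 5) = 0.448000
L_3(1.8) = (1.8 - (-1))/(5 - (-1)) × (1.8 - 1)/(5 - 1) × (1.8 - 3)/(5 - 3) = -0.056000

P(1.8) = 7×L_0(1.8) + 0×L_1(1.8) + 5×L_2(1.8) + (-6)×L_3(1.8)
P(1.8) = 2.128000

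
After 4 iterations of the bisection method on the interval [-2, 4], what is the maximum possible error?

Bisection error bound: |error| ≤ (b-a)/2^n
|error| ≤ (4 - (-2))/2^4 = 6/2^4
|error| ≤ 0.3750000000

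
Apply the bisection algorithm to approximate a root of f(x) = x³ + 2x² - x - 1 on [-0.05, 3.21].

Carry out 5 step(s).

f(x) = x³ + 2x² - x - 1
Initial interval: [-0.05, 3.21]

Iteration 1:
  c_1 = (-0.050000 + 3.210000)/2 = 1.580000
  f(c_1) = f(1.580000) = 6.357112
  f(a) × f(c) < 0, new interval: [-0.050000, 1.580000]
Iteration 2:
  c_2 = (-0.050000 + 1.580000)/2 = 0.765000
  f(c_2) = f(0.765000) = -0.146853
  f(a) × f(c) ≥ 0, new interval: [0.765000, 1.580000]
Iteration 3:
  c_3 = (0.765000 + 1.580000)/2 = 1.172500
  f(c_3) = f(1.172500) = 2.188914
  f(a) × f(c) < 0, new interval: [0.765000, 1.172500]
Iteration 4:
  c_4 = (0.765000 + 1.172500)/2 = 0.968750
  f(c_4) = f(0.968750) = 0.817352
  f(a) × f(c) < 0, new interval: [0.765000, 0.968750]
Iteration 5:
  c_5 = (0.765000 + 0.968750)/2 = 0.866875
  f(c_5) = f(0.866875) = 0.287502
  f(a) × f(c) < 0, new interval: [0.765000, 0.866875]

After 5 iteration(s), the approximation is c_5 = 0.866875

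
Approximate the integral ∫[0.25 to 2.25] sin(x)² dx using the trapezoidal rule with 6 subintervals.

f(x) = sin(x)²
a = 0.25, b = 2.25, n = 6
h = (b - a)/n = 0.333333

Trapezoidal rule: (h/2)[f(x₀) + 2f(x₁) + 2f(x₂) + ... + f(xₙ)]

x_0 = 0.2500, f(x_0) = 0.061209, coefficient = 1
x_1 = 0.5833, f(x_1) = 0.303391, coefficient = 2
x_2 = 0.9167, f(x_2) = 0.629766, coefficient = 2
x_3 = 1.2500, f(x_3) = 0.900572, coefficient = 2
x_4 = 1.5833, f(x_4) = 0.999843, coefficient = 2
x_5 = 1.9167, f(x_5) = 0.885068, coefficient = 2
x_6 = 2.2500, f(x_6) = 0.605398, coefficient = 1

I ≈ (0.333333/2) × 8.103886 = 1.350648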